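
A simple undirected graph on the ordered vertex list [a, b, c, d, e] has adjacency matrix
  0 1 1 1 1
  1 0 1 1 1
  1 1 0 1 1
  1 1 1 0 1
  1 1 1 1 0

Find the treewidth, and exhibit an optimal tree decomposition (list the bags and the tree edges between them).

Treewidth 4.
One optimal decomposition is:
Bags: B1 = {a, b, c, d, e}
Tree: (single bag)

A single bag containing all 5 vertices is trivially a valid decomposition of width 4. Conversely, {a, b, c, d, e} is a clique of size 5, and the vertices of any clique must share a bag in every tree decomposition; so some bag has ≥ 5 vertices and tw(G) ≥ 4. Hence tw(G) = 4 exactly.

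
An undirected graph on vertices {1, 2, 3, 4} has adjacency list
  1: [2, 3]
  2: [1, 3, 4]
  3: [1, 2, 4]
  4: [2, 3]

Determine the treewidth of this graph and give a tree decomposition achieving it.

The largest bag has 3 vertices, giving width 2; this decomposition certifies tw(G) ≤ 2. On the other hand G contains the 3-clique {1, 2, 3}. A clique must lie in a single bag of any decomposition, so no decomposition can have width below 2. The upper and lower bounds meet at 2, so that is the treewidth.

Treewidth 2.
Bags: B1 = {2, 3, 4}  B2 = {1, 2, 3}
Tree: B1–B2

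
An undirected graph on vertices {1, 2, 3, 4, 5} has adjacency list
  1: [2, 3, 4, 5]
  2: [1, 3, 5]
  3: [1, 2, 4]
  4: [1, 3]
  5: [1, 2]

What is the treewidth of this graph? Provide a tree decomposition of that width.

The largest bag has 3 vertices, giving width 2; this decomposition certifies tw(G) ≤ 2. For the lower bound, the 3 vertices {1, 2, 3} are pairwise adjacent, and any tree decomposition puts a clique entirely inside one bag — forcing width ≥ 2. Therefore the treewidth is 2.

Treewidth 2.
One such decomposition:
Bags: B1 = {1, 2, 3}  B2 = {1, 3, 4}  B3 = {1, 2, 5}
Tree: B1–B2, B1–B3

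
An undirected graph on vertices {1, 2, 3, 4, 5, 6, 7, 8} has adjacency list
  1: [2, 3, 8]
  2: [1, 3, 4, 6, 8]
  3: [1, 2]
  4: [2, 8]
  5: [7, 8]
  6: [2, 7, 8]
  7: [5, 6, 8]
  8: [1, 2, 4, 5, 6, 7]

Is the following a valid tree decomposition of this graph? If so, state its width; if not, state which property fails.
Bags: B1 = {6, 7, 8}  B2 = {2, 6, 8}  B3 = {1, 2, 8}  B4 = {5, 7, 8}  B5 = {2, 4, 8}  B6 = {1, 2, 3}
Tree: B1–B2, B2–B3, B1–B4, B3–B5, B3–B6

Yes; width 2.

Vertex coverage: the bags together contain {1, 2, 3, 4, 5, 6, 7, 8}, the full vertex set. Edge coverage: each edge of G has both endpoints in at least one bag. Running intersection: for every vertex, the bags containing it form a connected subtree. All three properties hold, so this is a valid tree decomposition of width max|bag| − 1 = 2, and hence tw(G) ≤ 2.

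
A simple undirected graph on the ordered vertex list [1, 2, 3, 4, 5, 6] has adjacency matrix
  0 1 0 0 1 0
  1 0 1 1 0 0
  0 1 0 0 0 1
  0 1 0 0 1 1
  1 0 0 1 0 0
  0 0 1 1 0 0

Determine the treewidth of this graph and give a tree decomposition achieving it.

The largest bag has 3 vertices, giving width 2; this decomposition certifies tw(G) ≤ 2. For the lower bound, G contains the cycle 1–5–4–2–1, so G is not a forest; only forests have treewidth ≤ 1, hence tw(G) ≥ 2. Combining the bounds, tw(G) = 2.

Treewidth 2.
Bags: B1 = {1, 2, 5}  B2 = {2, 4, 5}  B3 = {2, 3, 4}  B4 = {3, 4, 6}
Tree: B1–B2, B2–B3, B3–B4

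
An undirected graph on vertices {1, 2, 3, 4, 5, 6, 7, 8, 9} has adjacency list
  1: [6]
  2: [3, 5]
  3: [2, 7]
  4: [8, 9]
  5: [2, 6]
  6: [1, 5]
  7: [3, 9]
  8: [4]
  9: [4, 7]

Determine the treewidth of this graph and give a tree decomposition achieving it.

Treewidth 1.
One optimal decomposition is:
Bags: B1 = {1, 6}  B2 = {5, 6}  B3 = {2, 5}  B4 = {2, 3}  B5 = {3, 7}  B6 = {7, 9}  B7 = {4, 9}  B8 = {4, 8}
Tree: B1–B2, B2–B3, B3–B4, B4–B5, B5–B6, B6–B7, B7–B8

The largest bag has 2 vertices, giving width 1; this decomposition certifies tw(G) ≤ 1. Since G has at least one edge (e.g. 1–6), it is not an edgeless graph, so tw(G) ≥ 1. Therefore the treewidth is 1.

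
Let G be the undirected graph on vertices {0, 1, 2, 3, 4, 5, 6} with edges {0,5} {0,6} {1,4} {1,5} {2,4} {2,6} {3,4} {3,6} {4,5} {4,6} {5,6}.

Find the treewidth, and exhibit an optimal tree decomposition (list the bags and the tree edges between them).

Treewidth 2.
One such decomposition:
Bags: B1 = {4, 5, 6}  B2 = {2, 4, 6}  B3 = {1, 4, 5}  B4 = {0, 5, 6}  B5 = {3, 4, 6}
Tree: B1–B2, B1–B3, B1–B4, B1–B5

The largest bag has 3 vertices, giving width 2; this decomposition certifies tw(G) ≤ 2. On the other hand G contains the 3-clique {0, 5, 6}. A clique must lie in a single bag of any decomposition, so no decomposition can have width below 2. Combining the bounds, tw(G) = 2.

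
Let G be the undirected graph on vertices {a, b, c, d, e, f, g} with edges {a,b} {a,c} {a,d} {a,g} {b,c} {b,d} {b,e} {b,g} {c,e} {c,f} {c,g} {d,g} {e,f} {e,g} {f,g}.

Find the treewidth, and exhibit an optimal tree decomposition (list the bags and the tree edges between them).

Each bag holds 4 vertices, so the decomposition has width 3, which upper-bounds the treewidth. For the lower bound, the 4 vertices {c, e, f, g} are pairwise adjacent, and any tree decomposition puts a clique entirely inside one bag — forcing width ≥ 3. Therefore the treewidth is 3.

Treewidth 3.
One optimal decomposition is:
Bags: B1 = {a, b, c, g}  B2 = {b, c, e, g}  B3 = {c, e, f, g}  B4 = {a, b, d, g}
Tree: B1–B2, B2–B3, B1–B4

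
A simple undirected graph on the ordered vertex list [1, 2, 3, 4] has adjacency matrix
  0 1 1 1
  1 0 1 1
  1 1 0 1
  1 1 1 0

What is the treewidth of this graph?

A width-3 tree decomposition is:
Bags: B1 = {1, 2, 3, 4}
Tree: (single bag)
With just one bag of size 4, the width is 4 − 1 = 3, so tw(G) ≤ 3. Conversely, {1, 2, 3, 4} is a clique of size 4, and the vertices of any clique must share a bag in every tree decomposition; so some bag has ≥ 4 vertices and tw(G) ≥ 3. Hence tw(G) = 3 exactly.

3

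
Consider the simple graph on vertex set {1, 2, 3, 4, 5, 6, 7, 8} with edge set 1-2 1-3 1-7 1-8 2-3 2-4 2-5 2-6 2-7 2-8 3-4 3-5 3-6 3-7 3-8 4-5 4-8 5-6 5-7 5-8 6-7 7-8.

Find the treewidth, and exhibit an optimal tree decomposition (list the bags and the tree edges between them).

The largest bag has 5 vertices, giving width 4; this decomposition certifies tw(G) ≤ 4. On the other hand G contains the 5-clique {1, 2, 3, 7, 8}. A clique must lie in a single bag of any decomposition, so no decomposition can have width below 4. Hence tw(G) = 4 exactly.

Treewidth 4.
Bags: B1 = {2, 3, 5, 7, 8}  B2 = {1, 2, 3, 7, 8}  B3 = {2, 3, 4, 5, 8}  B4 = {2, 3, 5, 6, 7}
Tree: B1–B2, B1–B3, B1–B4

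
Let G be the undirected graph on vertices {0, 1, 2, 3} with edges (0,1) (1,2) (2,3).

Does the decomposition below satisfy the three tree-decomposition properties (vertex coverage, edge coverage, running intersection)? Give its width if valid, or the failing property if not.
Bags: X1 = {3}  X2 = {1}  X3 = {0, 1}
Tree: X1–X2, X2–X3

No — vertex 2 appears in no bag.

A tree decomposition must satisfy three properties: every vertex lies in some bag; for every edge, both endpoints lie together in some bag; and for every vertex, the bags containing it form a connected subtree. Here vertex 2 appears in no bag, so the decomposition is invalid.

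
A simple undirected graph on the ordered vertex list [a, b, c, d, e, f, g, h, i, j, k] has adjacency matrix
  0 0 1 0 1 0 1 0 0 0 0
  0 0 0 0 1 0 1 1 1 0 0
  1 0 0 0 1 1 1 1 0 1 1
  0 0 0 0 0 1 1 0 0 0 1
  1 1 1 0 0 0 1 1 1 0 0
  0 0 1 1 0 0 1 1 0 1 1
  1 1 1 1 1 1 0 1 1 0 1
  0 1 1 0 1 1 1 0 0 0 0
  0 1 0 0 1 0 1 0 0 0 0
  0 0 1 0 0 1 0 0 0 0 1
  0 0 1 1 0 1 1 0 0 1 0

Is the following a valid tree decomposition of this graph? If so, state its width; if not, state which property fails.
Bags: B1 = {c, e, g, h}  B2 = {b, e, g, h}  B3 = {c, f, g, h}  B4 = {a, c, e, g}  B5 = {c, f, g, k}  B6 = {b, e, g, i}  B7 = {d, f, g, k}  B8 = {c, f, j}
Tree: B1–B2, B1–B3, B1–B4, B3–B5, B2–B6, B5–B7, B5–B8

No — edge (k,j) lies in no bag.

A tree decomposition must satisfy three properties: every vertex lies in some bag; for every edge, both endpoints lie together in some bag; and for every vertex, the bags containing it form a connected subtree. Here edge (k,j) lies in no bag, so the decomposition is invalid.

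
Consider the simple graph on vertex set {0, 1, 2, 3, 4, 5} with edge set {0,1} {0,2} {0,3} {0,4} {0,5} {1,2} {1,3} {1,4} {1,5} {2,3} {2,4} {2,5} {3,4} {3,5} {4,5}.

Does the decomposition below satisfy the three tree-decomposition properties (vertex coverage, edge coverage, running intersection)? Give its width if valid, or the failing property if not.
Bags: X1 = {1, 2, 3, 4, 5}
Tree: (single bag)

No — vertex 0 appears in no bag.

A tree decomposition must satisfy three properties: every vertex lies in some bag; for every edge, both endpoints lie together in some bag; and for every vertex, the bags containing it form a connected subtree. Here vertex 0 appears in no bag, so the decomposition is invalid.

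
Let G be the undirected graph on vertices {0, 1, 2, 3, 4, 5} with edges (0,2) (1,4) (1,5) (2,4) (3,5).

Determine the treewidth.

1

A width-1 tree decomposition is:
Bags: B1 = {0, 2}  B2 = {2, 4}  B3 = {1, 4}  B4 = {1, 5}  B5 = {3, 5}
Tree: B1–B2, B2–B3, B3–B4, B4–B5
Each bag holds 2 vertices, so the decomposition has width 1, which upper-bounds the treewidth. Any graph with an edge has treewidth ≥ 1, and G has the edge 2–0. The upper and lower bounds meet at 1, so that is the treewidth.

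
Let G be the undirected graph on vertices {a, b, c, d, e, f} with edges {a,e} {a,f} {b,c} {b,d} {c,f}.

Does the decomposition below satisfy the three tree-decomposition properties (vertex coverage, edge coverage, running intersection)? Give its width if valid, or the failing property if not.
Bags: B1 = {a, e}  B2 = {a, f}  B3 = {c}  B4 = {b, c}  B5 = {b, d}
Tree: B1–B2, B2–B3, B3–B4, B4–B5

A tree decomposition must satisfy three properties: every vertex lies in some bag; for every edge, both endpoints lie together in some bag; and for every vertex, the bags containing it form a connected subtree. Here edge (f,c) lies in no bag, so the decomposition is invalid.

No — edge (f,c) lies in no bag.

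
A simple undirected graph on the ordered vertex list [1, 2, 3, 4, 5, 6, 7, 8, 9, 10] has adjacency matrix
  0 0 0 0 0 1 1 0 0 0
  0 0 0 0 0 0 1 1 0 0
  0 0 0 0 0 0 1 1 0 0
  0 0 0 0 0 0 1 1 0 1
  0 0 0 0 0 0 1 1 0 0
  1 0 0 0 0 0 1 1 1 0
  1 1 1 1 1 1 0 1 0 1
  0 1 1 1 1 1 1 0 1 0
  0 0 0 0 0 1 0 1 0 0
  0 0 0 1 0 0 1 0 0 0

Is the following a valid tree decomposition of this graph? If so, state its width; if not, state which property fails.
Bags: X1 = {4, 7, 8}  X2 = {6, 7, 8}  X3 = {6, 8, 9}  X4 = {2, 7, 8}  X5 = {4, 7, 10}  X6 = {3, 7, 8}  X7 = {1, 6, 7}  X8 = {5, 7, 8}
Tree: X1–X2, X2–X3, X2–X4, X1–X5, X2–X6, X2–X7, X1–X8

Vertex coverage: the bags together contain {1, 2, 3, 4, 5, 6, 7, 8, 9, 10}, the full vertex set. Edge coverage: each edge of G has both endpoints in at least one bag. Running intersection: for every vertex, the bags containing it form a connected subtree. All three properties hold, so this is a valid tree decomposition of width max|bag| − 1 = 2, and hence tw(G) ≤ 2.

Yes; width 2.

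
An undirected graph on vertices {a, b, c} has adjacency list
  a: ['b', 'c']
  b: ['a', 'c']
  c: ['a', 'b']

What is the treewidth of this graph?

2

A width-2 tree decomposition is:
Bags: B1 = {a, b, c}
Tree: (single bag)
A single bag containing all 3 vertices is trivially a valid decomposition of width 2. For the lower bound, the 3 vertices {a, b, c} are pairwise adjacent, and any tree decomposition puts a clique entirely inside one bag — forcing width ≥ 2. Hence tw(G) = 2 exactly.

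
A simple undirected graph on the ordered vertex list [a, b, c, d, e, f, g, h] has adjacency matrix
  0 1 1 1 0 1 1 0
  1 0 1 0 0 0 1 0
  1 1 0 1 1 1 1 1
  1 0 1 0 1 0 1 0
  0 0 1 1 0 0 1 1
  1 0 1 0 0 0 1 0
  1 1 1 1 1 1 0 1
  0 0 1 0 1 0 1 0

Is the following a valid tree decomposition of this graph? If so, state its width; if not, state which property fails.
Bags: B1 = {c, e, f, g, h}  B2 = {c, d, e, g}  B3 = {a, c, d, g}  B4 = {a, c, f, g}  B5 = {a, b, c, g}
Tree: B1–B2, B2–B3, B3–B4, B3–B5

A tree decomposition must satisfy three properties: every vertex lies in some bag; for every edge, both endpoints lie together in some bag; and for every vertex, the bags containing it form a connected subtree. Here bags containing vertex f are not connected in the tree, so the decomposition is invalid.

No — bags containing vertex f are not connected in the tree.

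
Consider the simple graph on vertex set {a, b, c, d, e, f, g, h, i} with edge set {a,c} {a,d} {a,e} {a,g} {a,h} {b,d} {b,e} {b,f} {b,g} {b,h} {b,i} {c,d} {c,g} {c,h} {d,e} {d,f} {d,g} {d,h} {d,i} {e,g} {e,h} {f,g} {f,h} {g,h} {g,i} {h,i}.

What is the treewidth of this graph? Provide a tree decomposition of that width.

Every bag has size at most 5, so the width is 5 − 1 = 4 and tw(G) ≤ 4. Conversely, {a, c, d, g, h} is a clique of size 5, and the vertices of any clique must share a bag in every tree decomposition; so some bag has ≥ 5 vertices and tw(G) ≥ 4. Combining the bounds, tw(G) = 4.

Treewidth 4.
One such decomposition:
Bags: B1 = {a, d, e, g, h}  B2 = {b, d, e, g, h}  B3 = {a, c, d, g, h}  B4 = {b, d, g, h, i}  B5 = {b, d, f, g, h}
Tree: B1–B2, B1–B3, B2–B4, B4–B5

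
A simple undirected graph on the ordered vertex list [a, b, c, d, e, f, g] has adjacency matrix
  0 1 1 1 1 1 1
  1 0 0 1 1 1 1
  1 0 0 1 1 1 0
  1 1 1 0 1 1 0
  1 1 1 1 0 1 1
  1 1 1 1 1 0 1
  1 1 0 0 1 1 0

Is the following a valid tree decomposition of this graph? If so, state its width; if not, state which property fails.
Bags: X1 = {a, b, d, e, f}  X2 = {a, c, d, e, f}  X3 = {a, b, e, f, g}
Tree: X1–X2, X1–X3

Yes; width 4.

Every vertex of G appears in some bag (union = {a, b, c, d, e, f, g}); every edge is covered by a bag; and for each vertex v the set of bags containing v is connected in the bag tree. The decomposition is therefore valid. The largest bag has 5 vertices, so the width is 4.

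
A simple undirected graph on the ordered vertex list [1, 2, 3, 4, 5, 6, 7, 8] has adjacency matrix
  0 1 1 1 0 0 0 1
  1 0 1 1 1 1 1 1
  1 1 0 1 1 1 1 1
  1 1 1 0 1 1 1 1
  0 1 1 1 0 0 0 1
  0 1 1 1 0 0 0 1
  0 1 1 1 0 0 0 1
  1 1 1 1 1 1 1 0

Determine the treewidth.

A width-4 tree decomposition is:
Bags: B1 = {2, 3, 4, 5, 8}  B2 = {2, 3, 4, 6, 8}  B3 = {1, 2, 3, 4, 8}  B4 = {2, 3, 4, 7, 8}
Tree: B1–B2, B2–B3, B3–B4
Every bag has size at most 5, so the width is 5 − 1 = 4 and tw(G) ≤ 4. On the other hand G contains the 5-clique {1, 2, 3, 4, 8}. A clique must lie in a single bag of any decomposition, so no decomposition can have width below 4. The upper and lower bounds meet at 4, so that is the treewidth.

4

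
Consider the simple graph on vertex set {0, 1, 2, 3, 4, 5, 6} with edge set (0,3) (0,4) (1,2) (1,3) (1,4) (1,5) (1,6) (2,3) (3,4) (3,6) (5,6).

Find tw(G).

A width-2 tree decomposition is:
Bags: B1 = {1, 2, 3}  B2 = {1, 3, 4}  B3 = {1, 3, 6}  B4 = {1, 5, 6}  B5 = {0, 3, 4}
Tree: B1–B2, B1–B3, B3–B4, B2–B5
The largest bag has 3 vertices, giving width 2; this decomposition certifies tw(G) ≤ 2. On the other hand G contains the 3-clique {0, 3, 4}. A clique must lie in a single bag of any decomposition, so no decomposition can have width below 2. Hence tw(G) = 2 exactly.

2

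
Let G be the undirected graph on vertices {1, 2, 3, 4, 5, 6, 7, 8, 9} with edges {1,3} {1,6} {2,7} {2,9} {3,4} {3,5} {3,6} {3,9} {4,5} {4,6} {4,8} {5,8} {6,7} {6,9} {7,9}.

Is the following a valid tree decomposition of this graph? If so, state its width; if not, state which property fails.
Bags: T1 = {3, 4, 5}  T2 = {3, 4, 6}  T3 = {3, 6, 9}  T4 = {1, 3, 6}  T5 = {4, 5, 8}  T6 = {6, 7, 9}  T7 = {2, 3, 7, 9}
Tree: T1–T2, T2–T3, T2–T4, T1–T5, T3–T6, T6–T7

A tree decomposition must satisfy three properties: every vertex lies in some bag; for every edge, both endpoints lie together in some bag; and for every vertex, the bags containing it form a connected subtree. Here bags containing vertex 3 are not connected in the tree, so the decomposition is invalid.

No — bags containing vertex 3 are not connected in the tree.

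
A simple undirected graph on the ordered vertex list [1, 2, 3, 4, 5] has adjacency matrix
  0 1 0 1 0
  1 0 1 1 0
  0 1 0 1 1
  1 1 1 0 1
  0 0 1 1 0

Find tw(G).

2

A width-2 tree decomposition is:
Bags: B1 = {3, 4, 5}  B2 = {2, 3, 4}  B3 = {1, 2, 4}
Tree: B1–B2, B2–B3
The largest bag has 3 vertices, giving width 2; this decomposition certifies tw(G) ≤ 2. For the lower bound, the 3 vertices {1, 2, 4} are pairwise adjacent, and any tree decomposition puts a clique entirely inside one bag — forcing width ≥ 2. Therefore the treewidth is 2.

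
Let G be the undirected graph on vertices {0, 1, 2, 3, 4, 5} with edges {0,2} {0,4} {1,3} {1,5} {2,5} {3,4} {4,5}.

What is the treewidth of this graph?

A width-2 tree decomposition is:
Bags: B1 = {0, 2, 5}  B2 = {0, 4, 5}  B3 = {1, 4, 5}  B4 = {1, 3, 4}
Tree: B1–B2, B2–B3, B3–B4
Every bag has size at most 3, so the width is 3 − 1 = 2 and tw(G) ≤ 2. For the lower bound, G contains the cycle 2–0–4–5–2, so G is not a forest; only forests have treewidth ≤ 1, hence tw(G) ≥ 2. Therefore the treewidth is 2.

2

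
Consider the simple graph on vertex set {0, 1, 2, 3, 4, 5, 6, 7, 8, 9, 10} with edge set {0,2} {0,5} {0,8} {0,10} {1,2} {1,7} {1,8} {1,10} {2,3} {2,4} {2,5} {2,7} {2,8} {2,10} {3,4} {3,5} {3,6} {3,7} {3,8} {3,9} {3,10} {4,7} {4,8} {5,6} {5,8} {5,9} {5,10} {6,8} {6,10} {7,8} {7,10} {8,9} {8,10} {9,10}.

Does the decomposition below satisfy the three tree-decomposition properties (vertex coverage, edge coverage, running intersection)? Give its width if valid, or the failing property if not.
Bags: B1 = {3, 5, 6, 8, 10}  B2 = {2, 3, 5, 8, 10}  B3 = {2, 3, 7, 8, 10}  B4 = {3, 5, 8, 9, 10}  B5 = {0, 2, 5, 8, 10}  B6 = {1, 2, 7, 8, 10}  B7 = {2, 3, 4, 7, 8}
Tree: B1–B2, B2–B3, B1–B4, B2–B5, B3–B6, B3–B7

Yes; width 4.

Checking the three conditions: (i) the bags cover all of {0, 1, 2, 3, 4, 5, 6, 7, 8, 9, 10}; (ii) for each edge, some bag contains both endpoints; (iii) the bags containing any fixed vertex form a subtree. All hold, so the decomposition is valid with width 5 − 1 = 4.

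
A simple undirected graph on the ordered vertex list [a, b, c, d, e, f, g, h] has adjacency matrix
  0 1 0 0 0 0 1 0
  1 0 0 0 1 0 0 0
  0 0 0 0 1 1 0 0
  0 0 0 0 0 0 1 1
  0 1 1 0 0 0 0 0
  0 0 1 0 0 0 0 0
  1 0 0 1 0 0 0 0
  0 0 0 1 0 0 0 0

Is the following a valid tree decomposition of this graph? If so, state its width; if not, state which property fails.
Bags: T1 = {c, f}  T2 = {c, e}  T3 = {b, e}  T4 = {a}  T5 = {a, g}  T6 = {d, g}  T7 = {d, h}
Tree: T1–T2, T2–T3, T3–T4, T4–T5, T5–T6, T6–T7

A tree decomposition must satisfy three properties: every vertex lies in some bag; for every edge, both endpoints lie together in some bag; and for every vertex, the bags containing it form a connected subtree. Here edge (b,a) lies in no bag, so the decomposition is invalid.

No — edge (b,a) lies in no bag.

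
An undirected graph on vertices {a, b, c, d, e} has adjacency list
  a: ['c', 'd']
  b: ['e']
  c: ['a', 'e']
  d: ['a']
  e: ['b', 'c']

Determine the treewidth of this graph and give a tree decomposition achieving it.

Treewidth 1.
One optimal decomposition is:
Bags: B1 = {b, e}  B2 = {c, e}  B3 = {a, c}  B4 = {a, d}
Tree: B1–B2, B2–B3, B3–B4

Each bag holds 2 vertices, so the decomposition has width 1, which upper-bounds the treewidth. G has an edge, so its treewidth is at least 1. Combining the bounds, tw(G) = 1.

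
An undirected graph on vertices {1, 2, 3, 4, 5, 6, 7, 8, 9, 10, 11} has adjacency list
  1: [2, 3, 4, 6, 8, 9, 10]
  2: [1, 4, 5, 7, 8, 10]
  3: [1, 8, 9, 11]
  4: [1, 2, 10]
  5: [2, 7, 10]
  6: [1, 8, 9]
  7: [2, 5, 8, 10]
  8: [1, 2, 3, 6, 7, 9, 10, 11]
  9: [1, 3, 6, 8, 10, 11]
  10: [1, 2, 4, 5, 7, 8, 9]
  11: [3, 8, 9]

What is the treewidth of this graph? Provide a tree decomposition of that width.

Treewidth 3.
Bags: B1 = {1, 2, 8, 10}  B2 = {1, 2, 4, 10}  B3 = {1, 8, 9, 10}  B4 = {2, 7, 8, 10}  B5 = {1, 6, 8, 9}  B6 = {2, 5, 7, 10}  B7 = {1, 3, 8, 9}  B8 = {3, 8, 9, 11}
Tree: B1–B2, B1–B3, B1–B4, B3–B5, B4–B6, B5–B7, B7–B8

The largest bag has 4 vertices, giving width 3; this decomposition certifies tw(G) ≤ 3. For the lower bound, the 4 vertices {1, 8, 9, 10} are pairwise adjacent, and any tree decomposition puts a clique entirely inside one bag — forcing width ≥ 3. Hence tw(G) = 3 exactly.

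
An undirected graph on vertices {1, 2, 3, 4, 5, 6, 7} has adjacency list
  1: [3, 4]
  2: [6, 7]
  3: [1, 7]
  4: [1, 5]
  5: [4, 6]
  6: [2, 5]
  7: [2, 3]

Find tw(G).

2

A width-2 tree decomposition is:
Bags: B1 = {2, 6, 7}  B2 = {5, 6, 7}  B3 = {4, 5, 7}  B4 = {1, 4, 7}  B5 = {1, 3, 7}
Tree: B1–B2, B2–B3, B3–B4, B4–B5
The largest bag has 3 vertices, giving width 2; this decomposition certifies tw(G) ≤ 2. The edges 7–2–6–5–4–1–3–7 form a cycle, so G is not a tree and its treewidth is at least 2. Hence tw(G) = 2 exactly.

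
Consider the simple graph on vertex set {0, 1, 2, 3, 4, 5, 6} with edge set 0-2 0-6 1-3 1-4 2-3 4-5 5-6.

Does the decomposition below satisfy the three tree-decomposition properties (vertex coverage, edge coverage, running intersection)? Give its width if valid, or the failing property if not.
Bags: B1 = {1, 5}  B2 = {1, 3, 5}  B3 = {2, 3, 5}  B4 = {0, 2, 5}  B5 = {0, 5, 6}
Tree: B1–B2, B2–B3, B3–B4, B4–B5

A tree decomposition must satisfy three properties: every vertex lies in some bag; for every edge, both endpoints lie together in some bag; and for every vertex, the bags containing it form a connected subtree. Here vertex 4 appears in no bag, so the decomposition is invalid.

No — vertex 4 appears in no bag.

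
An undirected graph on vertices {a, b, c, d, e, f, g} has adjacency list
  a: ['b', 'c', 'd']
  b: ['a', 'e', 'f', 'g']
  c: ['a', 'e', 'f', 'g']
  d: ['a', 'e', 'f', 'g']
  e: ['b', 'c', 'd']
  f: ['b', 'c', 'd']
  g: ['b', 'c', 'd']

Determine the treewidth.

3

A width-3 tree decomposition is:
Bags: B1 = {a, b, c, d}  B2 = {b, c, d, e}  B3 = {b, c, d, g}  B4 = {b, c, d, f}
Tree: B1–B2, B2–B3, B3–B4
Each bag holds 4 vertices, so the decomposition has width 3, which upper-bounds the treewidth. For the lower bound: the 4 vertex sets {a,b}, {c,e}, {d}, {g} are disjoint, each induces a connected subgraph, and every pair is joined by at least one edge of G. Contracting each set to a single vertex therefore yields K_{4} as a minor, and since treewidth is minor-monotone, tw(G) ≥ tw(K_{4}) = 3. The upper and lower bounds meet at 3, so that is the treewidth.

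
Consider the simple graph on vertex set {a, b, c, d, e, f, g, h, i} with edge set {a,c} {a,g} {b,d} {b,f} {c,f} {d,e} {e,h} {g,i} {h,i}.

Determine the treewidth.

2

A width-2 tree decomposition is:
Bags: B1 = {b, c, f}  B2 = {a, b, c}  B3 = {a, b, g}  B4 = {b, g, i}  B5 = {b, h, i}  B6 = {b, e, h}  B7 = {b, d, e}
Tree: B1–B2, B2–B3, B3–B4, B4–B5, B5–B6, B6–B7
Each bag holds 3 vertices, so the decomposition has width 2, which upper-bounds the treewidth. For the lower bound, G contains the cycle b–f–c–a–g–i–h–e–d–b, so G is not a forest; only forests have treewidth ≤ 1, hence tw(G) ≥ 2. Therefore the treewidth is 2.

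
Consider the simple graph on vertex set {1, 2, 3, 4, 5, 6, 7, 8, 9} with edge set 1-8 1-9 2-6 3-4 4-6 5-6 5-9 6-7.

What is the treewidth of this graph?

A width-1 tree decomposition is:
Bags: B1 = {5, 6}  B2 = {6, 7}  B3 = {4, 6}  B4 = {2, 6}  B5 = {3, 4}  B6 = {5, 9}  B7 = {1, 9}  B8 = {1, 8}
Tree: B1–B2, B2–B3, B1–B4, B3–B5, B1–B6, B6–B7, B7–B8
The largest bag has 2 vertices, giving width 1; this decomposition certifies tw(G) ≤ 1. G has an edge, so its treewidth is at least 1. The upper and lower bounds meet at 1, so that is the treewidth.

1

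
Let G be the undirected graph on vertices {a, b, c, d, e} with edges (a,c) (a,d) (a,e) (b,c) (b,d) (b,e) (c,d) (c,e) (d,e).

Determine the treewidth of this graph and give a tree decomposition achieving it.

Treewidth 3.
One such decomposition:
Bags: B1 = {b, c, d, e}  B2 = {a, c, d, e}
Tree: B1–B2

The largest bag has 4 vertices, giving width 3; this decomposition certifies tw(G) ≤ 3. For the lower bound, the 4 vertices {a, c, d, e} are pairwise adjacent, and any tree decomposition puts a clique entirely inside one bag — forcing width ≥ 3. The upper and lower bounds meet at 3, so that is the treewidth.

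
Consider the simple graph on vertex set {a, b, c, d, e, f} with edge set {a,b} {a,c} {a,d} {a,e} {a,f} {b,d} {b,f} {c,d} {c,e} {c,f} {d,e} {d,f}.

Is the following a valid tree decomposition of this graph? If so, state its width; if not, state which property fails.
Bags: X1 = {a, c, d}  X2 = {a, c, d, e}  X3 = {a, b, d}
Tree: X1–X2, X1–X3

A tree decomposition must satisfy three properties: every vertex lies in some bag; for every edge, both endpoints lie together in some bag; and for every vertex, the bags containing it form a connected subtree. Here vertex f appears in no bag, so the decomposition is invalid.

No — vertex f appears in no bag.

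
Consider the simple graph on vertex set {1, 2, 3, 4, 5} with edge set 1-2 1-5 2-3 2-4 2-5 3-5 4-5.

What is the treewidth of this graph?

A width-2 tree decomposition is:
Bags: B1 = {2, 4, 5}  B2 = {1, 2, 5}  B3 = {2, 3, 5}
Tree: B1–B2, B1–B3
The largest bag has 3 vertices, giving width 2; this decomposition certifies tw(G) ≤ 2. For the lower bound, the 3 vertices {1, 2, 5} are pairwise adjacent, and any tree decomposition puts a clique entirely inside one bag — forcing width ≥ 2. Therefore the treewidth is 2.

2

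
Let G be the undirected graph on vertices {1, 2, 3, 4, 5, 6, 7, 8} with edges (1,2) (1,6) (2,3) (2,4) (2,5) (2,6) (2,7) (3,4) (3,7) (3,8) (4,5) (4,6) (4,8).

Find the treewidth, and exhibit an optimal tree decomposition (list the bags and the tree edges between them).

Treewidth 2.
One optimal decomposition is:
Bags: B1 = {2, 3, 7}  B2 = {2, 3, 4}  B3 = {2, 4, 6}  B4 = {1, 2, 6}  B5 = {2, 4, 5}  B6 = {3, 4, 8}
Tree: B1–B2, B2–B3, B3–B4, B2–B5, B2–B6

The largest bag has 3 vertices, giving width 2; this decomposition certifies tw(G) ≤ 2. For the lower bound, the 3 vertices {3, 4, 8} are pairwise adjacent, and any tree decomposition puts a clique entirely inside one bag — forcing width ≥ 2. Hence tw(G) = 2 exactly.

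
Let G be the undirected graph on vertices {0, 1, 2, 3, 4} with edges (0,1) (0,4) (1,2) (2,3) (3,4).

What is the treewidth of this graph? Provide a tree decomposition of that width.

Treewidth 2.
One such decomposition:
Bags: B1 = {0, 3, 4}  B2 = {0, 2, 3}  B3 = {0, 1, 2}
Tree: B1–B2, B2–B3

The largest bag has 3 vertices, giving width 2; this decomposition certifies tw(G) ≤ 2. Since 0–4–3–2–1–0 is a cycle in G, G is not acyclic. Forests are exactly the graphs of treewidth ≤ 1, so tw(G) ≥ 2. Therefore the treewidth is 2.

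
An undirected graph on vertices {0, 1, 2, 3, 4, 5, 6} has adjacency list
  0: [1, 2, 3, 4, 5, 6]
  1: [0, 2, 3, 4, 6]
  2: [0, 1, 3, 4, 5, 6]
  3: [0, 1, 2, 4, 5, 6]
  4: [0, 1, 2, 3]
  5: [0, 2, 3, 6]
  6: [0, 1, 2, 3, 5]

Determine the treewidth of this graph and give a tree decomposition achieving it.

Each bag holds 5 vertices, so the decomposition has width 4, which upper-bounds the treewidth. For the lower bound, the 5 vertices {0, 1, 2, 3, 4} are pairwise adjacent, and any tree decomposition puts a clique entirely inside one bag — forcing width ≥ 4. Therefore the treewidth is 4.

Treewidth 4.
One such decomposition:
Bags: B1 = {0, 2, 3, 5, 6}  B2 = {0, 1, 2, 3, 6}  B3 = {0, 1, 2, 3, 4}
Tree: B1–B2, B2–B3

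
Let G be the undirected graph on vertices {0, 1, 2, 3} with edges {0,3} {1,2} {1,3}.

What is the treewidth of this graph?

A width-1 tree decomposition is:
Bags: B1 = {1, 3}  B2 = {0, 3}  B3 = {1, 2}
Tree: B1–B2, B1–B3
Each bag holds 2 vertices, so the decomposition has width 1, which upper-bounds the treewidth. G has an edge, so its treewidth is at least 1. Therefore the treewidth is 1.

1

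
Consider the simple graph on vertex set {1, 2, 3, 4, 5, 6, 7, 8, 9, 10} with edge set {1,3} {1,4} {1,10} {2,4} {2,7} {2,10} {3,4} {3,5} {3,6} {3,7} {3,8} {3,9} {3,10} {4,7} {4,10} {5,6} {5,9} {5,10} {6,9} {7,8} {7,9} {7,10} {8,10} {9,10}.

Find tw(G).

3

A width-3 tree decomposition is:
Bags: B1 = {3, 4, 7, 10}  B2 = {2, 4, 7, 10}  B3 = {3, 7, 9, 10}  B4 = {1, 3, 4, 10}  B5 = {3, 5, 9, 10}  B6 = {3, 5, 6, 9}  B7 = {3, 7, 8, 10}
Tree: B1–B2, B1–B3, B1–B4, B3–B5, B5–B6, B3–B7
Each bag holds 4 vertices, so the decomposition has width 3, which upper-bounds the treewidth. For the lower bound, the 4 vertices {2, 4, 7, 10} are pairwise adjacent, and any tree decomposition puts a clique entirely inside one bag — forcing width ≥ 3. Therefore the treewidth is 3.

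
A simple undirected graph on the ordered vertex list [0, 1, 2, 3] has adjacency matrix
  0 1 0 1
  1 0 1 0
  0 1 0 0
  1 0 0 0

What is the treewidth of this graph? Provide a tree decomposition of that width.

Each bag holds 2 vertices, so the decomposition has width 1, which upper-bounds the treewidth. Since G has at least one edge (e.g. 1–0), it is not an edgeless graph, so tw(G) ≥ 1. Therefore the treewidth is 1.

Treewidth 1.
One optimal decomposition is:
Bags: B1 = {0, 1}  B2 = {1, 2}  B3 = {0, 3}
Tree: B1–B2, B1–B3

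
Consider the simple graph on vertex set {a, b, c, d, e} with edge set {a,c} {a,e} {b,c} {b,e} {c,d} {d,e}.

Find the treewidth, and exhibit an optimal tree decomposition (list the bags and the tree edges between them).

Treewidth 2.
One such decomposition:
Bags: B1 = {a, c, e}  B2 = {c, d, e}  B3 = {b, c, e}
Tree: B1–B2, B2–B3

Every bag has size at most 3, so the width is 3 − 1 = 2 and tw(G) ≤ 2. For the lower bound, G contains the cycle c–a–e–d–c, so G is not a forest; only forests have treewidth ≤ 1, hence tw(G) ≥ 2. The upper and lower bounds meet at 2, so that is the treewidth.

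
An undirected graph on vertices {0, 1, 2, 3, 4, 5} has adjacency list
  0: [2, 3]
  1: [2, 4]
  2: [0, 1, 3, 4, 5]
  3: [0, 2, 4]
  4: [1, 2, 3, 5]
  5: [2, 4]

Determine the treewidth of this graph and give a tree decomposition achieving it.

The largest bag has 3 vertices, giving width 2; this decomposition certifies tw(G) ≤ 2. For the lower bound, the 3 vertices {0, 2, 3} are pairwise adjacent, and any tree decomposition puts a clique entirely inside one bag — forcing width ≥ 2. Combining the bounds, tw(G) = 2.

Treewidth 2.
One such decomposition:
Bags: B1 = {2, 3, 4}  B2 = {1, 2, 4}  B3 = {0, 2, 3}  B4 = {2, 4, 5}
Tree: B1–B2, B1–B3, B1–B4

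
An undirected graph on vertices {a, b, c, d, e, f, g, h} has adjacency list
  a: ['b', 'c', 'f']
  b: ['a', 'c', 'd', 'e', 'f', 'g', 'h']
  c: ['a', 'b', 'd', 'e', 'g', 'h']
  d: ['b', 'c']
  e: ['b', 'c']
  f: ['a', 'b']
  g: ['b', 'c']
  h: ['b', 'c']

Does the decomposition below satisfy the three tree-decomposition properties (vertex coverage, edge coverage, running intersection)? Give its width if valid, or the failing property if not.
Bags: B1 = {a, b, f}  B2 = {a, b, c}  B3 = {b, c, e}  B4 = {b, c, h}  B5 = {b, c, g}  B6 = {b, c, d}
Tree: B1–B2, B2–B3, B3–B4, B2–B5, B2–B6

Every vertex of G appears in some bag (union = {a, b, c, d, e, f, g, h}); every edge is covered by a bag; and for each vertex v the set of bags containing v is connected in the bag tree. The decomposition is therefore valid. The largest bag has 3 vertices, so the width is 2.

Yes; width 2.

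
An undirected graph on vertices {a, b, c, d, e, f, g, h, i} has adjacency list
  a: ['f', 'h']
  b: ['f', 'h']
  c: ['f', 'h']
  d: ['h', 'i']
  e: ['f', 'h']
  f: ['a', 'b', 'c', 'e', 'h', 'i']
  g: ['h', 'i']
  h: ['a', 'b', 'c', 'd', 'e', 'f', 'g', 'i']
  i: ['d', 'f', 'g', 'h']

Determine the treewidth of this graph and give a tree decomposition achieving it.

Treewidth 2.
One optimal decomposition is:
Bags: B1 = {f, h, i}  B2 = {a, f, h}  B3 = {d, h, i}  B4 = {c, f, h}  B5 = {e, f, h}  B6 = {b, f, h}  B7 = {g, h, i}
Tree: B1–B2, B1–B3, B1–B4, B4–B5, B4–B6, B1–B7

Every bag has size at most 3, so the width is 3 − 1 = 2 and tw(G) ≤ 2. Conversely, {d, h, i} is a clique of size 3, and the vertices of any clique must share a bag in every tree decomposition; so some bag has ≥ 3 vertices and tw(G) ≥ 2. Combining the bounds, tw(G) = 2.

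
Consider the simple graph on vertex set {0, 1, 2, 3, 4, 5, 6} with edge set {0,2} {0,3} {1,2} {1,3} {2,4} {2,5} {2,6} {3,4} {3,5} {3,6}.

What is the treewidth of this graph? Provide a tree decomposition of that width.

Each bag holds 3 vertices, so the decomposition has width 2, which upper-bounds the treewidth. The edges 3–5–2–4–3 form a cycle, so G is not a tree and its treewidth is at least 2. Hence tw(G) = 2 exactly.

Treewidth 2.
One optimal decomposition is:
Bags: B1 = {2, 3, 5}  B2 = {2, 3, 4}  B3 = {1, 2, 3}  B4 = {2, 3, 6}  B5 = {0, 2, 3}
Tree: B1–B2, B2–B3, B3–B4, B4–B5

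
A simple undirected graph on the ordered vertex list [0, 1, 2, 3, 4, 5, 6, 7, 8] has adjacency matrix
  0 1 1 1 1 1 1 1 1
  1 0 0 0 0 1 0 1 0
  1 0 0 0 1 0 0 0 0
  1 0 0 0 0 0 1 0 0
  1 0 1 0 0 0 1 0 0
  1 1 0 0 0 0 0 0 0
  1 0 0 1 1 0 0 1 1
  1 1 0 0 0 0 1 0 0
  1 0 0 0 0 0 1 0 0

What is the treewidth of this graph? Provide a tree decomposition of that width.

Each bag holds 3 vertices, so the decomposition has width 2, which upper-bounds the treewidth. For the lower bound, the 3 vertices {0, 1, 5} are pairwise adjacent, and any tree decomposition puts a clique entirely inside one bag — forcing width ≥ 2. Combining the bounds, tw(G) = 2.

Treewidth 2.
Bags: B1 = {0, 6, 8}  B2 = {0, 6, 7}  B3 = {0, 4, 6}  B4 = {0, 3, 6}  B5 = {0, 1, 7}  B6 = {0, 2, 4}  B7 = {0, 1, 5}
Tree: B1–B2, B1–B3, B1–B4, B2–B5, B3–B6, B5–B7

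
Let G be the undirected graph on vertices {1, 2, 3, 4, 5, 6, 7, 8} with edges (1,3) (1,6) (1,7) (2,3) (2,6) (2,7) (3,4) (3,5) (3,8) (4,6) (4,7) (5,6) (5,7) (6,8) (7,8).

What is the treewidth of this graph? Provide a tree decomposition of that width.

The largest bag has 4 vertices, giving width 3; this decomposition certifies tw(G) ≤ 3. For the lower bound: the 4 vertex sets {3,8}, {4,7}, {6}, {5} are disjoint, each induces a connected subgraph, and every pair is joined by at least one edge of G. Contracting each set to a single vertex therefore yields K_{4} as a minor, and since treewidth is minor-monotone, tw(G) ≥ tw(K_{4}) = 3. Hence tw(G) = 3 exactly.

Treewidth 3.
Bags: B1 = {3, 6, 7, 8}  B2 = {3, 4, 6, 7}  B3 = {3, 5, 6, 7}  B4 = {1, 3, 6, 7}  B5 = {2, 3, 6, 7}
Tree: B1–B2, B2–B3, B3–B4, B4–B5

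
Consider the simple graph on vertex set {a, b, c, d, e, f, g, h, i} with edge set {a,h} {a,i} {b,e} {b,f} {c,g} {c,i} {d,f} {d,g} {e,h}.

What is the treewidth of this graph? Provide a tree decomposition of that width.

Treewidth 2.
One such decomposition:
Bags: B1 = {b, e, h}  B2 = {b, f, h}  B3 = {d, f, h}  B4 = {d, g, h}  B5 = {c, g, h}  B6 = {c, h, i}  B7 = {a, h, i}
Tree: B1–B2, B2–B3, B3–B4, B4–B5, B5–B6, B6–B7

Each bag holds 3 vertices, so the decomposition has width 2, which upper-bounds the treewidth. The edges h–e–b–f–d–g–c–i–a–h form a cycle, so G is not a tree and its treewidth is at least 2. Combining the bounds, tw(G) = 2.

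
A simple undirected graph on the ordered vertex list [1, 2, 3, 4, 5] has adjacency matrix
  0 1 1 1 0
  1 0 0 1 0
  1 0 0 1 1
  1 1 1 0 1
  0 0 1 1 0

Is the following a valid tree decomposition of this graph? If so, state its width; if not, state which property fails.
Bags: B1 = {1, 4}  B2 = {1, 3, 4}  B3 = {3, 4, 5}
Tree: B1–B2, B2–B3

A tree decomposition must satisfy three properties: every vertex lies in some bag; for every edge, both endpoints lie together in some bag; and for every vertex, the bags containing it form a connected subtree. Here vertex 2 appears in no bag, so the decomposition is invalid.

No — vertex 2 appears in no bag.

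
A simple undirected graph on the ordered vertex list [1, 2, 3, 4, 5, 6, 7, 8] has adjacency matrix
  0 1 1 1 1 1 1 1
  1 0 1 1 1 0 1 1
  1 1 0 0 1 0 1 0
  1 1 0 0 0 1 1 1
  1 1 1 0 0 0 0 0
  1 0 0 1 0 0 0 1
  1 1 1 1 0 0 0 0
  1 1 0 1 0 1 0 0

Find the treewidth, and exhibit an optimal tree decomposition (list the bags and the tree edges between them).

Treewidth 3.
One optimal decomposition is:
Bags: B1 = {1, 2, 3, 7}  B2 = {1, 2, 4, 7}  B3 = {1, 2, 4, 8}  B4 = {1, 4, 6, 8}  B5 = {1, 2, 3, 5}
Tree: B1–B2, B2–B3, B3–B4, B1–B5

Each bag holds 4 vertices, so the decomposition has width 3, which upper-bounds the treewidth. On the other hand G contains the 4-clique {1, 2, 4, 8}. A clique must lie in a single bag of any decomposition, so no decomposition can have width below 3. Combining the bounds, tw(G) = 3.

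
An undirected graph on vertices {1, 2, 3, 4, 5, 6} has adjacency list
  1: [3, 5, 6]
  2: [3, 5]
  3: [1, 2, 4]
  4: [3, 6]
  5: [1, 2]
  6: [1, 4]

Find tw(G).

A width-2 tree decomposition is:
Bags: B1 = {1, 2, 5}  B2 = {1, 2, 3}  B3 = {1, 3, 6}  B4 = {3, 4, 6}
Tree: B1–B2, B2–B3, B3–B4
Each bag holds 3 vertices, so the decomposition has width 2, which upper-bounds the treewidth. The edges 5–2–3–1–5 form a cycle, so G is not a tree and its treewidth is at least 2. Therefore the treewidth is 2.

2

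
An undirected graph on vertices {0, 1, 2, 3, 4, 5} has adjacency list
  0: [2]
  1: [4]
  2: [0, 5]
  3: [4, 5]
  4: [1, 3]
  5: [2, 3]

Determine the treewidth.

1

A width-1 tree decomposition is:
Bags: B1 = {0, 2}  B2 = {2, 5}  B3 = {3, 5}  B4 = {3, 4}  B5 = {1, 4}
Tree: B1–B2, B2–B3, B3–B4, B4–B5
Each bag holds 2 vertices, so the decomposition has width 1, which upper-bounds the treewidth. Any graph with an edge has treewidth ≥ 1, and G has the edge 0–2. Hence tw(G) = 1 exactly.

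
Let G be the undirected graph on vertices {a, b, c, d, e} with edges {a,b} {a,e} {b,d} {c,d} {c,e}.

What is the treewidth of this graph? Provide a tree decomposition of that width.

The largest bag has 3 vertices, giving width 2; this decomposition certifies tw(G) ≤ 2. Since a–e–c–d–b–a is a cycle in G, G is not acyclic. Forests are exactly the graphs of treewidth ≤ 1, so tw(G) ≥ 2. The upper and lower bounds meet at 2, so that is the treewidth.

Treewidth 2.
Bags: B1 = {a, c, e}  B2 = {a, c, d}  B3 = {a, b, d}
Tree: B1–B2, B2–B3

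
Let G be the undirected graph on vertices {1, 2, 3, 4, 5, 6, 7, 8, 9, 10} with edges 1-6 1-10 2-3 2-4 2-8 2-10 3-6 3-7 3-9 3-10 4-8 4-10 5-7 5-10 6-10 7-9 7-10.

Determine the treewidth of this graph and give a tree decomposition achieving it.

Every bag has size at most 3, so the width is 3 − 1 = 2 and tw(G) ≤ 2. For the lower bound, the 3 vertices {2, 4, 8} are pairwise adjacent, and any tree decomposition puts a clique entirely inside one bag — forcing width ≥ 2. The upper and lower bounds meet at 2, so that is the treewidth.

Treewidth 2.
One optimal decomposition is:
Bags: B1 = {3, 7, 10}  B2 = {2, 3, 10}  B3 = {5, 7, 10}  B4 = {2, 4, 10}  B5 = {3, 6, 10}  B6 = {1, 6, 10}  B7 = {2, 4, 8}  B8 = {3, 7, 9}
Tree: B1–B2, B1–B3, B2–B4, B2–B5, B5–B6, B4–B7, B1–B8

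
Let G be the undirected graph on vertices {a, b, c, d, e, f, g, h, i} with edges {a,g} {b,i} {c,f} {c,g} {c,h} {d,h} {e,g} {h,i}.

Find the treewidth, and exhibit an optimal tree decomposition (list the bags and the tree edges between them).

Every bag has size at most 2, so the width is 2 − 1 = 1 and tw(G) ≤ 1. G has an edge, so its treewidth is at least 1. The upper and lower bounds meet at 1, so that is the treewidth.

Treewidth 1.
Bags: B1 = {c, g}  B2 = {c, f}  B3 = {c, h}  B4 = {d, h}  B5 = {h, i}  B6 = {e, g}  B7 = {b, i}  B8 = {a, g}
Tree: B1–B2, B1–B3, B3–B4, B3–B5, B1–B6, B5–B7, B6–B8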